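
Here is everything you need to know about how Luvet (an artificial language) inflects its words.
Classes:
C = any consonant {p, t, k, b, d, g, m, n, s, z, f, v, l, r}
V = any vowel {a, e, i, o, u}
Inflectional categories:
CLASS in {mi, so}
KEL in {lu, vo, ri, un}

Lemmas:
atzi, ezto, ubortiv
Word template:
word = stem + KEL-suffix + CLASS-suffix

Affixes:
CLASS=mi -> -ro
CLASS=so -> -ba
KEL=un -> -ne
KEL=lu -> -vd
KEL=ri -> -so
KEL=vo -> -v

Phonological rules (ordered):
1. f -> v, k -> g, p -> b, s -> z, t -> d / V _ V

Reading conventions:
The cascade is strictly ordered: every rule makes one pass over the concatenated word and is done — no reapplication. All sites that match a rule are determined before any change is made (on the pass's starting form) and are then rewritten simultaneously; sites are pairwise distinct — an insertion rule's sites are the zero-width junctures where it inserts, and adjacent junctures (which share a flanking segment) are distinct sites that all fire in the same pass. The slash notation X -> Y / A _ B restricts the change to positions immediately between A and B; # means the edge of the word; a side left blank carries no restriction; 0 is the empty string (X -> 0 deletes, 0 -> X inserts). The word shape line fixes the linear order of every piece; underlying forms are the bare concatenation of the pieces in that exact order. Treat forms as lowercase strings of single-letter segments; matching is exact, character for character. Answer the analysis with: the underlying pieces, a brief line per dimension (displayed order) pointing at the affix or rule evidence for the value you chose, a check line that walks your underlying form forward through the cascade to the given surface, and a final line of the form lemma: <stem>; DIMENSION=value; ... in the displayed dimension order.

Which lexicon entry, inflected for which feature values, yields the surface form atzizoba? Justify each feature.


underlying: atzi-so-ba
CLASS=so - signalled by the affix -ba
KEL=ri - signalled by the affix -so
check: atzisoba -> atzizoba
lemma: atzi; CLASS=so; KEL=ri


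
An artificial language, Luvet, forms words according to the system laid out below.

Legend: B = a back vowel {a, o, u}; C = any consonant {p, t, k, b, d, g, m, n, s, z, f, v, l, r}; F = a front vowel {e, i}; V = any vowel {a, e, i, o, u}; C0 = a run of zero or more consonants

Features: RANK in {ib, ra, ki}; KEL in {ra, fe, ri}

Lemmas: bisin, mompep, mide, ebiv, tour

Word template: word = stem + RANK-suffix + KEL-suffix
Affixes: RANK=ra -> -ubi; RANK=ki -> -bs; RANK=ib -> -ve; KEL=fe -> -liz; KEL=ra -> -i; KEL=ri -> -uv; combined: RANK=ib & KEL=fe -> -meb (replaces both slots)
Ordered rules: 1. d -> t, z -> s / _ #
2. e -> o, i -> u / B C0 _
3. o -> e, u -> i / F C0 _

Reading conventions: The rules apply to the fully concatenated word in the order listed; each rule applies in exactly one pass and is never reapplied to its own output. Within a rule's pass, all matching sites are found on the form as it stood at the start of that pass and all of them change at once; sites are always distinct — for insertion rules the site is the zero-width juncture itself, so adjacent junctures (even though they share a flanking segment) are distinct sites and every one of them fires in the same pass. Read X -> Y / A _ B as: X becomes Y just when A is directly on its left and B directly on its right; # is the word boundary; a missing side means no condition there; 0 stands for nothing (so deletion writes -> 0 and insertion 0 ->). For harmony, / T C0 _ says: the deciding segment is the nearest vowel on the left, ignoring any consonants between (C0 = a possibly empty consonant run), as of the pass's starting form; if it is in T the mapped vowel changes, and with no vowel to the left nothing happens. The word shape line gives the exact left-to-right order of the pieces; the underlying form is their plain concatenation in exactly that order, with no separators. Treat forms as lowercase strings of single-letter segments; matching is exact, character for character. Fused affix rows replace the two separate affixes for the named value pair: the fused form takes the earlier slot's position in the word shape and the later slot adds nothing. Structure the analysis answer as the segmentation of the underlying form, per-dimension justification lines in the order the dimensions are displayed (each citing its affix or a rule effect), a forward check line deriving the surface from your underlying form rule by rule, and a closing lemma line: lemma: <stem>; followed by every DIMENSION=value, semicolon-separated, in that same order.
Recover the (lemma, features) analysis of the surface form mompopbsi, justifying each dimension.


underlying: mompep-bs-i
RANK=ki - signalled by the affix -bs
KEL=ra - signalled by the affix -i
check: mompepbsi -> mompepbsi -> mompopbsi -> mompopbsi
lemma: mompep; RANK=ki; KEL=ra


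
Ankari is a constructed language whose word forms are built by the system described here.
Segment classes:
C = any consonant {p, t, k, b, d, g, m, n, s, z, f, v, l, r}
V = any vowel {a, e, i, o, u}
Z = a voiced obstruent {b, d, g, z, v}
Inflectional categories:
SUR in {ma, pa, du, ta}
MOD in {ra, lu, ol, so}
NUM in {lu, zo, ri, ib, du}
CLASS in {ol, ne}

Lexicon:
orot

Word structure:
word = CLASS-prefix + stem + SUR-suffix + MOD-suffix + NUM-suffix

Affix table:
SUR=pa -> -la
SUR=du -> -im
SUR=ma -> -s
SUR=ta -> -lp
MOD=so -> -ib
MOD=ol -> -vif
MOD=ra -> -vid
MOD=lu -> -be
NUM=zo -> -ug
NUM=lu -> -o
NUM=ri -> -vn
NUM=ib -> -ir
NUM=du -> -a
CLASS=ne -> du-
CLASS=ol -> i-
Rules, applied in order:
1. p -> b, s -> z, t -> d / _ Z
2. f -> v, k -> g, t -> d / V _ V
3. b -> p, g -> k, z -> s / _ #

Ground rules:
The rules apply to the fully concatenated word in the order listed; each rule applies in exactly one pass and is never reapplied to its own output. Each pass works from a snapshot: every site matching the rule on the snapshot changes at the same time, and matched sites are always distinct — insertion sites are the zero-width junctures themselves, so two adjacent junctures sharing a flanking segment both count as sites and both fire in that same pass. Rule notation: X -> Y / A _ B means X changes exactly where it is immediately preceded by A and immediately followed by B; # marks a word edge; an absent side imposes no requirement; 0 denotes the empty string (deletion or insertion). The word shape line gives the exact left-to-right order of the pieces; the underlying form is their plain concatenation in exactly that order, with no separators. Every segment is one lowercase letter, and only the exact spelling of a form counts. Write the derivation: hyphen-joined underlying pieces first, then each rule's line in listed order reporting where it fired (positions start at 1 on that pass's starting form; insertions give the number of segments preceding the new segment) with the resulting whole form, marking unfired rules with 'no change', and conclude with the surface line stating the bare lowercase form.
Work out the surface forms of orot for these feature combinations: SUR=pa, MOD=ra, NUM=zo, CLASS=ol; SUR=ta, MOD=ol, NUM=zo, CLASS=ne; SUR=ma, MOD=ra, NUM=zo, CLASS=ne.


cell SUR=pa, MOD=ra, NUM=zo, CLASS=ol:
underlying: i-orot-la-vid-ug
1. p -> b, s -> z, t -> d / _ Z: no change
2. f -> v, k -> g, t -> d / V _ V: no change
3. b -> p, g -> k, z -> s / _ #: fires at position(s) 12: iorotlaviduk
surface: iorotlaviduk

cell SUR=ta, MOD=ol, NUM=zo, CLASS=ne:
underlying: du-orot-lp-vif-ug
1. p -> b, s -> z, t -> d / _ Z: fires at position(s) 8: duorotlbvifug
2. f -> v, k -> g, t -> d / V _ V: fires at position(s) 11: duorotlbvivug
3. b -> p, g -> k, z -> s / _ #: fires at position(s) 13: duorotlbvivuk
surface: duorotlbvivuk

cell SUR=ma, MOD=ra, NUM=zo, CLASS=ne:
underlying: du-orot-s-vid-ug
1. p -> b, s -> z, t -> d / _ Z: fires at position(s) 7: duorotzvidug
2. f -> v, k -> g, t -> d / V _ V: no change
3. b -> p, g -> k, z -> s / _ #: fires at position(s) 12: duorotzviduk
surface: duorotzviduk


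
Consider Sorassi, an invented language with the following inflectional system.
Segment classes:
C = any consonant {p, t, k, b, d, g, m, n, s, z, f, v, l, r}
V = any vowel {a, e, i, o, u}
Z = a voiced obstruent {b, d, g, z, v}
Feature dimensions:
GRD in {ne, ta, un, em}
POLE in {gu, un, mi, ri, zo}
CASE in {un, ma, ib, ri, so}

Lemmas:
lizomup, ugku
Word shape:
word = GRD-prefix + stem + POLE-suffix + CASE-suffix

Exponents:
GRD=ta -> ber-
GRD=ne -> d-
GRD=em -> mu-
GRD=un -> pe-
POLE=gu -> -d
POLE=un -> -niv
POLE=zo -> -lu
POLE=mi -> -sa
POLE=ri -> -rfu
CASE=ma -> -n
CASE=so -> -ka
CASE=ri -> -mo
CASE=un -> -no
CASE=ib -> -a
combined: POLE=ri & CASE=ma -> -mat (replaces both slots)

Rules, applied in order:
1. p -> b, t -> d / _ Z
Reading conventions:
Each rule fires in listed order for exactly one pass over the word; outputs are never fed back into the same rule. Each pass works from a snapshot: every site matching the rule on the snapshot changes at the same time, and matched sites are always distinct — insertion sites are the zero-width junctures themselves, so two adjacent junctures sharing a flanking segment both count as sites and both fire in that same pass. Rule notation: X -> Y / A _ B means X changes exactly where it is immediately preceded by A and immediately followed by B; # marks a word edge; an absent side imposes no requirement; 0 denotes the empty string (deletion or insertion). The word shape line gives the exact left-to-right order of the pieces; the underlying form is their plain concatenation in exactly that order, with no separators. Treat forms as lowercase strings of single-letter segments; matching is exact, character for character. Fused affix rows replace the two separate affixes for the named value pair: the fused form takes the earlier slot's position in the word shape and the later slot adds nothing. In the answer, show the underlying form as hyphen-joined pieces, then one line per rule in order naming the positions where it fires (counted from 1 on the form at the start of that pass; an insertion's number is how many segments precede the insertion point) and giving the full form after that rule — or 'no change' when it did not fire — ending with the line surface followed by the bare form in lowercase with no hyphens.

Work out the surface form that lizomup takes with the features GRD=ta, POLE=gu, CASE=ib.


underlying: ber-lizomup-d-a
1. p -> b, t -> d / _ Z: fires at position(s) 10: berlizomubda
surface: berlizomubda


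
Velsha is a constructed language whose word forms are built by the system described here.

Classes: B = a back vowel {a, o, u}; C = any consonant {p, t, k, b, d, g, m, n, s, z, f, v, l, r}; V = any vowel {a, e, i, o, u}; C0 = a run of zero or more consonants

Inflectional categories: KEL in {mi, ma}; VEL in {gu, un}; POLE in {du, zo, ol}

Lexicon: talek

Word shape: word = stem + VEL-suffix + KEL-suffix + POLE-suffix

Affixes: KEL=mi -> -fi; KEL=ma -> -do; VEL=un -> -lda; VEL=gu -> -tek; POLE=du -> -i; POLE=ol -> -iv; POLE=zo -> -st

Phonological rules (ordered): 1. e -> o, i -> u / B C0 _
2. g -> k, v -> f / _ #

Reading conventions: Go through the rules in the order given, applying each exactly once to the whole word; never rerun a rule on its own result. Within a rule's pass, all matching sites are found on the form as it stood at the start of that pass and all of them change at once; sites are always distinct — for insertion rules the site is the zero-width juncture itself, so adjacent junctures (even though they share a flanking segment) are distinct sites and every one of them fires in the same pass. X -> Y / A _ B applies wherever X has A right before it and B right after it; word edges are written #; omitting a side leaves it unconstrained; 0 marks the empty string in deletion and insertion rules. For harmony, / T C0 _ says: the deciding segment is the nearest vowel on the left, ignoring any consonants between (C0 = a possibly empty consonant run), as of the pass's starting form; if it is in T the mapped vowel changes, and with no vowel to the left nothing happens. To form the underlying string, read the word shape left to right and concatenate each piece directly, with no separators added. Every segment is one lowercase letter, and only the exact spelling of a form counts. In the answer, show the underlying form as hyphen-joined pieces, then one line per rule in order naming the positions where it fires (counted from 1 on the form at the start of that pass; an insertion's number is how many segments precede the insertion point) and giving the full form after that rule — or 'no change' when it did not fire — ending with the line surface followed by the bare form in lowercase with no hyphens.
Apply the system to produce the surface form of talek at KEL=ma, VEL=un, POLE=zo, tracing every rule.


underlying: talek-lda-do-st
1. e -> o, i -> u / B C0 _: fires at position(s) 4: talokldadost
2. g -> k, v -> f / _ #: no change
surface: talokldadost


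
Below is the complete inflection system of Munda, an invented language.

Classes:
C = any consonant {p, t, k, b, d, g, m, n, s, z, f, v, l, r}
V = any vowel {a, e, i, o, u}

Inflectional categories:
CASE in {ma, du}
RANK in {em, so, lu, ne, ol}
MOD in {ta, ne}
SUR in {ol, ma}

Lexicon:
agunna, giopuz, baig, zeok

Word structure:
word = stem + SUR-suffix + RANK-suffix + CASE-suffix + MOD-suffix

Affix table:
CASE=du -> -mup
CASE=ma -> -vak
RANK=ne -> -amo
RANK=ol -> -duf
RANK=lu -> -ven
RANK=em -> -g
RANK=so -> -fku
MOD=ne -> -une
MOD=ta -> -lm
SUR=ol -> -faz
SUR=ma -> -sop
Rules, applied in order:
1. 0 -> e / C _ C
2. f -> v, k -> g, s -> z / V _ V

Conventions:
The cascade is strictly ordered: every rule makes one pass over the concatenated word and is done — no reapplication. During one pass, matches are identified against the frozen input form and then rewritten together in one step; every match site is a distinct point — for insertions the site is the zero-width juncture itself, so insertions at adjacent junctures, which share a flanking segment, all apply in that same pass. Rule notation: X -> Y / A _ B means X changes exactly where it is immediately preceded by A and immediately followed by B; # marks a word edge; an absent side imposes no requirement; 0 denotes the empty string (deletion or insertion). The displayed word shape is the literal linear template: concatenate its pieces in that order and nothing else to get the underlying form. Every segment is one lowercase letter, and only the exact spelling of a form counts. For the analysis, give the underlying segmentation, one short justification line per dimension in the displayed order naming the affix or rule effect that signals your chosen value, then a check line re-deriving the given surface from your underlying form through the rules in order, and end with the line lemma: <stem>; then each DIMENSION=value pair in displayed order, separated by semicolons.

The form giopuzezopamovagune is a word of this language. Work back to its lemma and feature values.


underlying: giopuz-sop-amo-vak-une
CASE=ma - signalled by the affix -vak
RANK=ne - signalled by the affix -amo
MOD=ne - signalled by the affix -une
SUR=ma - signalled by the affix -sop
check: giopuzsopamovakune -> giopuzesopamovakune -> giopuzezopamovagune
lemma: giopuz; CASE=ma; RANK=ne; MOD=ne; SUR=ma


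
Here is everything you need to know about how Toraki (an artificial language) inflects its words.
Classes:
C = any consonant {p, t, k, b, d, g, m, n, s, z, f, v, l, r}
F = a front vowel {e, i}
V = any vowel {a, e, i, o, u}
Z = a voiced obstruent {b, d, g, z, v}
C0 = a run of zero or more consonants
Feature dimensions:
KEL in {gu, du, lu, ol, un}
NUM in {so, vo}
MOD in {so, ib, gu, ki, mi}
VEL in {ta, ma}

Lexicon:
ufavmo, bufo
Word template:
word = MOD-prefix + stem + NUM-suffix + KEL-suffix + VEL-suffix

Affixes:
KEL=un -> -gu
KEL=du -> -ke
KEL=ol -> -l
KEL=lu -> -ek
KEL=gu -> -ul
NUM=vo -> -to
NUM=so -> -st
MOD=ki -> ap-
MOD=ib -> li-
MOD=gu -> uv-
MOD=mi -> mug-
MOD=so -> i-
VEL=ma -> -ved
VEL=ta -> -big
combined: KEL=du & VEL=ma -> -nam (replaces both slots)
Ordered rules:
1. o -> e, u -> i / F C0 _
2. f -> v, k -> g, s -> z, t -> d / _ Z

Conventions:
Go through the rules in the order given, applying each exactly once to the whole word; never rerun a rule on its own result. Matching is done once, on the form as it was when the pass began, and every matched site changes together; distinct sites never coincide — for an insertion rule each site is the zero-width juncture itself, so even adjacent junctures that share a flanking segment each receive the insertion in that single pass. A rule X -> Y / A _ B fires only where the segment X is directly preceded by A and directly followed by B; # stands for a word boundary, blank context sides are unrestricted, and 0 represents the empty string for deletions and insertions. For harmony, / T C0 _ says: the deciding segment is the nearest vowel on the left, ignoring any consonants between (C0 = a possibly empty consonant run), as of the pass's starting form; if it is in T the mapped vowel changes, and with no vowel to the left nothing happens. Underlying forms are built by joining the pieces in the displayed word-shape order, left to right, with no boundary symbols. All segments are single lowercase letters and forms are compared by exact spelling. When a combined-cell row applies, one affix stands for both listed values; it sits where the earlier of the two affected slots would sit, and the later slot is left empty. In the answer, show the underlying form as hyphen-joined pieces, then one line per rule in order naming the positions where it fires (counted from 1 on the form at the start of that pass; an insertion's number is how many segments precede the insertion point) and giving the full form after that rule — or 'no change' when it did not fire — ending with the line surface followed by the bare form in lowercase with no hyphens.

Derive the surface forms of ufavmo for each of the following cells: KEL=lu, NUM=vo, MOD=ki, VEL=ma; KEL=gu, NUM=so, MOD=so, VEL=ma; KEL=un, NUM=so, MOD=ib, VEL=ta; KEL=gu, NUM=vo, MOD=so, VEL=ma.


cell KEL=lu, NUM=vo, MOD=ki, VEL=ma:
underlying: ap-ufavmo-to-ek-ved
1. o -> e, u -> i / F C0 _: no change
2. f -> v, k -> g, s -> z, t -> d / _ Z: fires at position(s) 12: apufavmotoegved
surface: apufavmotoegved

cell KEL=gu, NUM=so, MOD=so, VEL=ma:
underlying: i-ufavmo-st-ul-ved
1. o -> e, u -> i / F C0 _: fires at position(s) 2: iifavmostulved
2. f -> v, k -> g, s -> z, t -> d / _ Z: no change
surface: iifavmostulved

cell KEL=un, NUM=so, MOD=ib, VEL=ta:
underlying: li-ufavmo-st-gu-big
1. o -> e, u -> i / F C0 _: fires at position(s) 3: liifavmostgubig
2. f -> v, k -> g, s -> z, t -> d / _ Z: fires at position(s) 10: liifavmosdgubig
surface: liifavmosdgubig

cell KEL=gu, NUM=vo, MOD=so, VEL=ma:
underlying: i-ufavmo-to-ul-ved
1. o -> e, u -> i / F C0 _: fires at position(s) 2: iifavmotoulved
2. f -> v, k -> g, s -> z, t -> d / _ Z: no change
surface: iifavmotoulved


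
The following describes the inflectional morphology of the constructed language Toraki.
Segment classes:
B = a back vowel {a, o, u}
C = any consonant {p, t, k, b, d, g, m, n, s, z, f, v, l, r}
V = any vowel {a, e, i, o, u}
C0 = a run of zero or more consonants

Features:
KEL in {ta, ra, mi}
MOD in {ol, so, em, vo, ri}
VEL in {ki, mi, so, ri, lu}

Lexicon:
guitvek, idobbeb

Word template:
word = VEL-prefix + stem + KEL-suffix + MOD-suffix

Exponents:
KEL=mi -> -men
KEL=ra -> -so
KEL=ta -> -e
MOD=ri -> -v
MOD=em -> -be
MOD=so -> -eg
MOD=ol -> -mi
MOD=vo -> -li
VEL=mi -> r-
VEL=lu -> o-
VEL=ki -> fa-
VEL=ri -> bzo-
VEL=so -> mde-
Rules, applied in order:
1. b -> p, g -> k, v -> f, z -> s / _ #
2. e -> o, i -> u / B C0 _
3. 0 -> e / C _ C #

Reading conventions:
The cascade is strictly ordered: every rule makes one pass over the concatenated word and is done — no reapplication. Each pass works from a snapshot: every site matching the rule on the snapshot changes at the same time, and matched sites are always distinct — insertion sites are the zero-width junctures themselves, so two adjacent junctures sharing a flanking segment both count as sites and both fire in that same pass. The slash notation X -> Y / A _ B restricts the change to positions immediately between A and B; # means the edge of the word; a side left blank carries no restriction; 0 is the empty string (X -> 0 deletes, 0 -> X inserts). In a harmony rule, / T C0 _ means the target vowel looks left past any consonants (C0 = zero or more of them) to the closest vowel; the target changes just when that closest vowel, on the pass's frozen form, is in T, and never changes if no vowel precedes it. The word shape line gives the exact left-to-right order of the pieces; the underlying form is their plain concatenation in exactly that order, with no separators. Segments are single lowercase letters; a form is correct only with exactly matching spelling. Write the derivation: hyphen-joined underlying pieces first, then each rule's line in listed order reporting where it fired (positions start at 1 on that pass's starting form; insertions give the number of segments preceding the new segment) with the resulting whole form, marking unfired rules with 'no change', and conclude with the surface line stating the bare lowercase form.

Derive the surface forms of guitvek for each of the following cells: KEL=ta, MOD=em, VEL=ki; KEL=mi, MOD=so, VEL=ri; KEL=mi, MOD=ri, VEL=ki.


cell KEL=ta, MOD=em, VEL=ki:
underlying: fa-guitvek-e-be
1. b -> p, g -> k, v -> f, z -> s / _ #: no change
2. e -> o, i -> u / B C0 _: fires at position(s) 5: faguutvekebe
3. 0 -> e / C _ C #: no change
surface: faguutvekebe

cell KEL=mi, MOD=so, VEL=ri:
underlying: bzo-guitvek-men-eg
1. b -> p, g -> k, v -> f, z -> s / _ #: fires at position(s) 15: bzoguitvekmenek
2. e -> o, i -> u / B C0 _: fires at position(s) 6: bzoguutvekmenek
3. 0 -> e / C _ C #: no change
surface: bzoguutvekmenek

cell KEL=mi, MOD=ri, VEL=ki:
underlying: fa-guitvek-men-v
1. b -> p, g -> k, v -> f, z -> s / _ #: fires at position(s) 13: faguitvekmenf
2. e -> o, i -> u / B C0 _: fires at position(s) 5: faguutvekmenf
3. 0 -> e / C _ C #: inserts after position(s) 12: faguutvekmenef
surface: faguutvekmenef


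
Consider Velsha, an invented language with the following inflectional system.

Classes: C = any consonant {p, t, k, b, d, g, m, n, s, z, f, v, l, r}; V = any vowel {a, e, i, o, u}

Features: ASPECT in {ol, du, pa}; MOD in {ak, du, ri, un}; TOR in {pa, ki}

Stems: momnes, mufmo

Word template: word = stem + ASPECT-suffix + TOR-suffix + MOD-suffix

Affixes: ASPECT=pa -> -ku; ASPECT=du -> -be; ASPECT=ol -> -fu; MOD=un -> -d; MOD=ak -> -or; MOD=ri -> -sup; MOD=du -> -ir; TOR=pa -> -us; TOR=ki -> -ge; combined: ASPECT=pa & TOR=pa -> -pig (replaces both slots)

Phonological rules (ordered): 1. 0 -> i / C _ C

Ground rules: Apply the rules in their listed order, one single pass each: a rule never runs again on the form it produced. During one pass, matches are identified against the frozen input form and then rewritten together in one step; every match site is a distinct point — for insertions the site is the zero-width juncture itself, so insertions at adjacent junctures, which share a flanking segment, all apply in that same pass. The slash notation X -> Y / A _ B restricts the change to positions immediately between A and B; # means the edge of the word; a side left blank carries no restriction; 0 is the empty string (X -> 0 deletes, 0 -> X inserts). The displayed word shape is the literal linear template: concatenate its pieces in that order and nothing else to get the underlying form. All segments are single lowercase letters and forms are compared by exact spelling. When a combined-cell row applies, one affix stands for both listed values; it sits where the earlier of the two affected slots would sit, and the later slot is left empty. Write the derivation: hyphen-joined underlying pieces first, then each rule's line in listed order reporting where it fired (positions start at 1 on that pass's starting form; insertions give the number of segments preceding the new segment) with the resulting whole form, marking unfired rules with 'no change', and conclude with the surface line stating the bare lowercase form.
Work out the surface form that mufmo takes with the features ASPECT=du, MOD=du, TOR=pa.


underlying: mufmo-be-us-ir
1. 0 -> i / C _ C: inserts after position(s) 3: mufimobeusir
surface: mufimobeusir


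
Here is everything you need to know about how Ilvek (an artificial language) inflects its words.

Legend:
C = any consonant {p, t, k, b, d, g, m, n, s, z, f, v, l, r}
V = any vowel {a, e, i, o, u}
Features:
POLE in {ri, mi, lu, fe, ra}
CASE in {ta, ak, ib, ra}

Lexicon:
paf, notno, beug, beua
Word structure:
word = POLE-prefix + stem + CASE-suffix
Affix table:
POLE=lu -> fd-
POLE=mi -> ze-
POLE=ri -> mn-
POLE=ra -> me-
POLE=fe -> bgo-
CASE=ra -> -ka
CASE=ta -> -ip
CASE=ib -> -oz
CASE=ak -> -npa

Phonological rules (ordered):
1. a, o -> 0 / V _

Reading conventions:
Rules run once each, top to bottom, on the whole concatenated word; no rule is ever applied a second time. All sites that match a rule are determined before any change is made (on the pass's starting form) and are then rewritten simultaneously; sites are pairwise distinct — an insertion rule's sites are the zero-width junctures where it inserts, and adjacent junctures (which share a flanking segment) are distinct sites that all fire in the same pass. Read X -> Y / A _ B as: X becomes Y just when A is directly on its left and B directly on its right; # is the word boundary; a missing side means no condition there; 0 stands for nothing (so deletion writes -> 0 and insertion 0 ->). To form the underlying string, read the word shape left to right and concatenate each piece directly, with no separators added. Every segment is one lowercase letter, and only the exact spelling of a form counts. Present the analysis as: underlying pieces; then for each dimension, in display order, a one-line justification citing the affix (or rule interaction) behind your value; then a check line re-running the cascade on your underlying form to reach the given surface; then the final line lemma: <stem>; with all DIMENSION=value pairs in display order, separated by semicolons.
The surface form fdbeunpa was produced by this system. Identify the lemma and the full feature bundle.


underlying: fd-beua-npa
POLE=lu - signalled by the affix fd-
CASE=ak - signalled by the affix -npa
check: fdbeuanpa -> fdbeunpa
lemma: beua; POLE=lu; CASE=ak


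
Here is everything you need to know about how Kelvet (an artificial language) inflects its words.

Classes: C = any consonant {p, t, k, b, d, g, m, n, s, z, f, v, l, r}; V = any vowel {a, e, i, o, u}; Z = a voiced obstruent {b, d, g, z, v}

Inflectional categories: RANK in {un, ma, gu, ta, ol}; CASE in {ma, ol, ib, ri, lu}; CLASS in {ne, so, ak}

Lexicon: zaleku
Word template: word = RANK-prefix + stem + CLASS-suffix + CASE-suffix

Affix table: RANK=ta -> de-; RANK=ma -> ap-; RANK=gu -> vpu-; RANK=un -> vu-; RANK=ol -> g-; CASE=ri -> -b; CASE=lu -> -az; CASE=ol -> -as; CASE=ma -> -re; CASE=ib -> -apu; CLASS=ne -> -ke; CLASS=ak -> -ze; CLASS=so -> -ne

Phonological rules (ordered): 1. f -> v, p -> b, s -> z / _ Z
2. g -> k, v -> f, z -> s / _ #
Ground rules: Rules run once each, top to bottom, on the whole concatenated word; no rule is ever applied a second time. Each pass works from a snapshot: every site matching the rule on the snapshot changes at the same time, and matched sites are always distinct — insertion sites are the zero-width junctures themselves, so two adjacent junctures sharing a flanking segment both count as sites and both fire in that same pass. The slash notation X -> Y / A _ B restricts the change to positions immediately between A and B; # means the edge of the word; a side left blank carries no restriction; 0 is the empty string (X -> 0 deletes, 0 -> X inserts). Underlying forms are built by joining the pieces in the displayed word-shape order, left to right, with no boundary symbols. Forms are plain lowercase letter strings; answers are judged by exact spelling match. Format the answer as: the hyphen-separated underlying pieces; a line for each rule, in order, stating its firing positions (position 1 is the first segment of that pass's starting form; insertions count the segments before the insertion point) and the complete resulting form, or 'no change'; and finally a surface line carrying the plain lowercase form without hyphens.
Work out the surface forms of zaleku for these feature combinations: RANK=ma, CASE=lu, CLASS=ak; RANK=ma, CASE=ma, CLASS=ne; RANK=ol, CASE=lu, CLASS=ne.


cell RANK=ma, CASE=lu, CLASS=ak:
underlying: ap-zaleku-ze-az
1. f -> v, p -> b, s -> z / _ Z: fires at position(s) 2: abzalekuzeaz
2. g -> k, v -> f, z -> s / _ #: fires at position(s) 12: abzalekuzeas
surface: abzalekuzeas

cell RANK=ma, CASE=ma, CLASS=ne:
underlying: ap-zaleku-ke-re
1. f -> v, p -> b, s -> z / _ Z: fires at position(s) 2: abzalekukere
2. g -> k, v -> f, z -> s / _ #: no change
surface: abzalekukere

cell RANK=ol, CASE=lu, CLASS=ne:
underlying: g-zaleku-ke-az
1. f -> v, p -> b, s -> z / _ Z: no change
2. g -> k, v -> f, z -> s / _ #: fires at position(s) 11: gzalekukeas
surface: gzalekukeas


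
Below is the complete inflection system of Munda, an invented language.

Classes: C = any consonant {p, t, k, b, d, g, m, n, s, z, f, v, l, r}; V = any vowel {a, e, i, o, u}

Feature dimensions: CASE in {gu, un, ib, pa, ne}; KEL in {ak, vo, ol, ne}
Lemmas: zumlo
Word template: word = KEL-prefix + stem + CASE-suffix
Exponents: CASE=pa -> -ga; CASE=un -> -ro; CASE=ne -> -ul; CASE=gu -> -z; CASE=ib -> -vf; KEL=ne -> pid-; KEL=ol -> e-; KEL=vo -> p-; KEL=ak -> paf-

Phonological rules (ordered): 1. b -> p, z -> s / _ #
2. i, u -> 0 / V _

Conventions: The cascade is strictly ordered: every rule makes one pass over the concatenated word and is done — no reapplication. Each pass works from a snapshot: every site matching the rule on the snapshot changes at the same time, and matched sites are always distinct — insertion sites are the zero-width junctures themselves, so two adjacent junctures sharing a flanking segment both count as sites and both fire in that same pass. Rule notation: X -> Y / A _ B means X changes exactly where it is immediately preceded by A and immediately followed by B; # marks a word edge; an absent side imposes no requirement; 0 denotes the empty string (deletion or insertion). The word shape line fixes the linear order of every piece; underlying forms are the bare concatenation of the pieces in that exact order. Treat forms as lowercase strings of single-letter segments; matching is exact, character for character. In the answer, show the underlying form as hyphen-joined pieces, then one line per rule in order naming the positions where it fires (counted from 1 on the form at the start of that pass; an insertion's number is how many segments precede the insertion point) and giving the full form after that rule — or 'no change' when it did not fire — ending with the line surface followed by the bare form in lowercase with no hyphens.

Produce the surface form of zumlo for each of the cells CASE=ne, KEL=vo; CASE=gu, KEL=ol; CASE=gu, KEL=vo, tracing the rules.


cell CASE=ne, KEL=vo:
underlying: p-zumlo-ul
1. b -> p, z -> s / _ #: no change
2. i, u -> 0 / V _: fires at position(s) 7: pzumlol
surface: pzumlol

cell CASE=gu, KEL=ol:
underlying: e-zumlo-z
1. b -> p, z -> s / _ #: fires at position(s) 7: ezumlos
2. i, u -> 0 / V _: no change
surface: ezumlos

cell CASE=gu, KEL=vo:
underlying: p-zumlo-z
1. b -> p, z -> s / _ #: fires at position(s) 7: pzumlos
2. i, u -> 0 / V _: no change
surface: pzumlos


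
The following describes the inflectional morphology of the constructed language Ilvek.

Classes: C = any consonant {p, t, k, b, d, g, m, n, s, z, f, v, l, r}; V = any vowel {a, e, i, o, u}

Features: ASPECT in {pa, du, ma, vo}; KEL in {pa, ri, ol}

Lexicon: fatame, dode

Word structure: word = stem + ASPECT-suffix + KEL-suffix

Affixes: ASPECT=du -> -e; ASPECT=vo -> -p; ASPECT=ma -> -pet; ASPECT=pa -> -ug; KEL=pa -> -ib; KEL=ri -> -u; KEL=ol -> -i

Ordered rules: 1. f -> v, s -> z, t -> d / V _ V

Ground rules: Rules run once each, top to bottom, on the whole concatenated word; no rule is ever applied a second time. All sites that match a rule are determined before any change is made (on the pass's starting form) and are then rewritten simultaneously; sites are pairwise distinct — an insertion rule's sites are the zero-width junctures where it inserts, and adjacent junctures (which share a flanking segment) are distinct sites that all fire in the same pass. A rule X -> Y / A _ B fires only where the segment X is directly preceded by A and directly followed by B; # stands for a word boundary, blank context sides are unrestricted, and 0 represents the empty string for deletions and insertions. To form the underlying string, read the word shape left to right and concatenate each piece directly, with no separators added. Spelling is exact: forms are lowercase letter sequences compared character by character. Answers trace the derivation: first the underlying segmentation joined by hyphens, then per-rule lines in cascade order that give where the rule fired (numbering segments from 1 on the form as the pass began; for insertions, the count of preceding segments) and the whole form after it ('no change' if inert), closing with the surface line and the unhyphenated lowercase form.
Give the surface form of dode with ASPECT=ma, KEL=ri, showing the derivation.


underlying: dode-pet-u
1. f -> v, s -> z, t -> d / V _ V: fires at position(s) 7: dodepedu
surface: dodepedu


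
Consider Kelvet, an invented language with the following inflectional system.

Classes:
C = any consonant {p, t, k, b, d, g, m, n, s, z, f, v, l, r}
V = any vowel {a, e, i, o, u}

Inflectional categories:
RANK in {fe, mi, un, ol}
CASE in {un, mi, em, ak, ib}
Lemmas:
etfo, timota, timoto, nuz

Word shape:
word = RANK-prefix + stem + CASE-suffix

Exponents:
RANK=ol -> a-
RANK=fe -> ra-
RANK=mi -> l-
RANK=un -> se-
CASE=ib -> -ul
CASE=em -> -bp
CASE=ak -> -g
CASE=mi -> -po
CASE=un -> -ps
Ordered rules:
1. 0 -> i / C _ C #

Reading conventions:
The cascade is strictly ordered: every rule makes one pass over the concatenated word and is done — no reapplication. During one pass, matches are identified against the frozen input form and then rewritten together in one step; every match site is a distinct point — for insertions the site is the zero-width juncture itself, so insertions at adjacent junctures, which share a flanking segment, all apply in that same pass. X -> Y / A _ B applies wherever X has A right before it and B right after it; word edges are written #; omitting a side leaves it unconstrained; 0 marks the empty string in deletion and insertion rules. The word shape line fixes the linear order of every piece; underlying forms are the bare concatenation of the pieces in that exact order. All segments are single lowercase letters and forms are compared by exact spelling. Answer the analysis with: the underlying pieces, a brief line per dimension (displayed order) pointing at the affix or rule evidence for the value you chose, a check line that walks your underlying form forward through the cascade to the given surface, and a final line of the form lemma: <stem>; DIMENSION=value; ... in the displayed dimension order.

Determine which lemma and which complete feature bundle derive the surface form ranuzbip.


underlying: ra-nuz-bp
RANK=fe - signalled by the affix ra-
CASE=em - signalled by the affix -bp
check: ranuzbp -> ranuzbip
lemma: nuz; RANK=fe; CASE=em


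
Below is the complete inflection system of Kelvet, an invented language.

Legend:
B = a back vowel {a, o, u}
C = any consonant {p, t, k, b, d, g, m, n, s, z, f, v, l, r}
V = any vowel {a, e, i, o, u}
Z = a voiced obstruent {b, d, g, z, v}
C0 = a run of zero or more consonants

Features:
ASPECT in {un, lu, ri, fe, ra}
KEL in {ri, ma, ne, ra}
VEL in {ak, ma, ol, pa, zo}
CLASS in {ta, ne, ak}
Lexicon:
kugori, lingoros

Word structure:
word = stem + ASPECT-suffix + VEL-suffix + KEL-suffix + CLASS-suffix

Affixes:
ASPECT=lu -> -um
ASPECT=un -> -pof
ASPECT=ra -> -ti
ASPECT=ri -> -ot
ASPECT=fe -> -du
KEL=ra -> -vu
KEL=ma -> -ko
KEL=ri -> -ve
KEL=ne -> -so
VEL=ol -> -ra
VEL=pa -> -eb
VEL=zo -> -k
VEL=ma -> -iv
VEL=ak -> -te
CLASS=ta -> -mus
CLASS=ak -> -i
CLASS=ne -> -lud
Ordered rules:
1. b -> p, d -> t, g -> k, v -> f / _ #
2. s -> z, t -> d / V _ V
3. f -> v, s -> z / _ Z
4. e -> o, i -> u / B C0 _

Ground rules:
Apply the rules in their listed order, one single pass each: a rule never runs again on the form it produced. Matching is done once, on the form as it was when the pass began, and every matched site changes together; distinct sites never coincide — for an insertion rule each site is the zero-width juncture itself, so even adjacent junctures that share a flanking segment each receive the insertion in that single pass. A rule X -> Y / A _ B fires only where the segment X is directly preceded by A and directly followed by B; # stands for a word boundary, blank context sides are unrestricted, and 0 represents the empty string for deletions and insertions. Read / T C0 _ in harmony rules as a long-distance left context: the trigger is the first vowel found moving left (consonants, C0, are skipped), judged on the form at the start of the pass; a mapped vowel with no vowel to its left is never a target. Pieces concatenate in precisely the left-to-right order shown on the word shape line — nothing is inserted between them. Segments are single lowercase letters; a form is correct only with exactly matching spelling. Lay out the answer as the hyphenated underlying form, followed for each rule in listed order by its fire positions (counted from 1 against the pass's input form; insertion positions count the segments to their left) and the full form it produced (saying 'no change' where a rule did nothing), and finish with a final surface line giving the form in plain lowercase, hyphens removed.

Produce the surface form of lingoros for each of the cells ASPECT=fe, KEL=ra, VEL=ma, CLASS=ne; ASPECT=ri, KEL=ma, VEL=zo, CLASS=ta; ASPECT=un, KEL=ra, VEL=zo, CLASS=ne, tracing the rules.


cell ASPECT=fe, KEL=ra, VEL=ma, CLASS=ne:
underlying: lingoros-du-iv-vu-lud
1. b -> p, d -> t, g -> k, v -> f / _ #: fires at position(s) 17: lingorosduivvulut
2. s -> z, t -> d / V _ V: no change
3. f -> v, s -> z / _ Z: fires at position(s) 8: lingorozduivvulut
4. e -> o, i -> u / B C0 _: fires at position(s) 11: lingorozduuvvulut
surface: lingorozduuvvulut

cell ASPECT=ri, KEL=ma, VEL=zo, CLASS=ta:
underlying: lingoros-ot-k-ko-mus
1. b -> p, d -> t, g -> k, v -> f / _ #: no change
2. s -> z, t -> d / V _ V: fires at position(s) 8: lingorozotkkomus
3. f -> v, s -> z / _ Z: no change
4. e -> o, i -> u / B C0 _: no change
surface: lingorozotkkomus

cell ASPECT=un, KEL=ra, VEL=zo, CLASS=ne:
underlying: lingoros-pof-k-vu-lud
1. b -> p, d -> t, g -> k, v -> f / _ #: fires at position(s) 17: lingorospofkvulut
2. s -> z, t -> d / V _ V: no change
3. f -> v, s -> z / _ Z: no change
4. e -> o, i -> u / B C0 _: no change
surface: lingorospofkvulut


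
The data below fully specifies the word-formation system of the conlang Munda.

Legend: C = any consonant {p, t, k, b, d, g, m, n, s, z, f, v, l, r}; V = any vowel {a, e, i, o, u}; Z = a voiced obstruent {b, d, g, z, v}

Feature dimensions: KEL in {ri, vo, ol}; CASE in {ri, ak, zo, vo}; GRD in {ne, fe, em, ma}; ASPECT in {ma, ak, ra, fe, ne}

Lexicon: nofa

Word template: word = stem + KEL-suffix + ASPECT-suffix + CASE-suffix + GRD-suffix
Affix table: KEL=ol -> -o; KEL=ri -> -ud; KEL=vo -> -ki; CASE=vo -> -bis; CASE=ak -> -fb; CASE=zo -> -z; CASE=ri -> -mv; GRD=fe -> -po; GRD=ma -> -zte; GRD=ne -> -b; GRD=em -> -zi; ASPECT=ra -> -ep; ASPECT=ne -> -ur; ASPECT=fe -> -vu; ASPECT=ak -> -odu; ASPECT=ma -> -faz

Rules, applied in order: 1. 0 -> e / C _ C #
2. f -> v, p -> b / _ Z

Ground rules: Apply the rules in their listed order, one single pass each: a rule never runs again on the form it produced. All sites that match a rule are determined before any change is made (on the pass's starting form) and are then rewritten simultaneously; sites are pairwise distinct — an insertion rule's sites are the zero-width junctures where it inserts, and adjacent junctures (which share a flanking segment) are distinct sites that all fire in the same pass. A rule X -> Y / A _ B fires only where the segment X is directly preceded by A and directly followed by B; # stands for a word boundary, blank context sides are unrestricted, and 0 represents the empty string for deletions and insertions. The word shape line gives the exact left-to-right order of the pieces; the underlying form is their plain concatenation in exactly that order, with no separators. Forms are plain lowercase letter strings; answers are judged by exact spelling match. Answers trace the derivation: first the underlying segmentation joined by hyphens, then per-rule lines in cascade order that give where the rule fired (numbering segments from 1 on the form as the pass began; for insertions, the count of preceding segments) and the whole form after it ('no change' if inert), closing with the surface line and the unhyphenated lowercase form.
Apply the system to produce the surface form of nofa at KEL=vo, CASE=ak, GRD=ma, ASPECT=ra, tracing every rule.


underlying: nofa-ki-ep-fb-zte
1. 0 -> e / C _ C #: no change
2. f -> v, p -> b / _ Z: fires at position(s) 9: nofakiepvbzte
surface: nofakiepvbzte
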